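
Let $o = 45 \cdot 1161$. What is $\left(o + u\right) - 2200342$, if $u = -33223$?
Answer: $-2181320$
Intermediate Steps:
$o = 52245$
$\left(o + u\right) - 2200342 = \left(52245 - 33223\right) - 2200342 = 19022 - 2200342 = -2181320$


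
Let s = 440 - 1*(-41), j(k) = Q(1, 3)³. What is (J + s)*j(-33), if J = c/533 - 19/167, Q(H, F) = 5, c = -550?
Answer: 5339039250/89011 ≈ 59982.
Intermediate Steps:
j(k) = 125 (j(k) = 5³ = 125)
s = 481 (s = 440 + 41 = 481)
J = -101977/89011 (J = -550/533 - 19/167 = -101977/89011 ≈ -1.1457)
(J + s)*j(-33) = (-101977/89011 + 481)*125 = (42712314/89011)*125 = 5339039250/89011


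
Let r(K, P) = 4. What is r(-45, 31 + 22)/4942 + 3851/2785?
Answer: 9521391/6881735 ≈ 1.3836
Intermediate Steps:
r(-45, 31 + 22)/4942 + 3851/2785 = 4/4942 + 3851/2785 = 4*(1/4942) + 3851*(1/2785) = 2/2471 + 3851/2785 = 9521391/6881735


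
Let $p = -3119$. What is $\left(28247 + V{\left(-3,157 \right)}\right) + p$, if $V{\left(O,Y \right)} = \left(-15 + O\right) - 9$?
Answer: $25101$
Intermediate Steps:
$V{\left(O,Y \right)} = -24 + O$
$\left(28247 + V{\left(-3,157 \right)}\right) + p = \left(28247 - 27\right) - 3119 = 28220 - 3119 = 25101$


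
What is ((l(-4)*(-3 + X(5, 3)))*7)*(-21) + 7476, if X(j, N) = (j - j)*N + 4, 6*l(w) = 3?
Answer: 14805/2 ≈ 7402.5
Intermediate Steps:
l(w) = ½ (l(w) = (⅙)*3 = ½)
X(j, N) = 4 (X(j, N) = 0*N + 4 = 0 + 4 = 4)
((l(-4)*(-3 + X(5, 3)))*7)*(-21) + 7476 = (((-3 + 4)/2)*7)*(-21) + 7476 = (((½)*1)*7)*(-21) + 7476 = ((½)*7)*(-21) + 7476 = (7/2)*(-21) + 7476 = -147/2 + 7476 = 14805/2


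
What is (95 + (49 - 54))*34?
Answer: 3060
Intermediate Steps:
(95 + (49 - 54))*34 = (95 - 5)*34 = 90*34 = 3060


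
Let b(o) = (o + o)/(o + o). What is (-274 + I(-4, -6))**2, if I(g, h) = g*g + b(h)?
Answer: 66049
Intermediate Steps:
b(o) = 1 (b(o) = (2*o)/((2*o)) = (2*o)*(1/(2*o)) = 1)
I(g, h) = 1 + g**2 (I(g, h) = g*g + 1 = g**2 + 1 = 1 + g**2)
(-274 + I(-4, -6))**2 = (-274 + (1 + (-4)**2))**2 = (-274 + (1 + 16))**2 = (-274 + 17)**2 = (-257)**2 = 66049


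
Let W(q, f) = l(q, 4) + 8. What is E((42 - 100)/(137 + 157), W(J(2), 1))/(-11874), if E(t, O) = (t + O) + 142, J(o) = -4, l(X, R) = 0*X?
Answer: -22021/1745478 ≈ -0.012616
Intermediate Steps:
l(X, R) = 0
W(q, f) = 8 (W(q, f) = 0 + 8 = 8)
E(t, O) = 142 + O + t (E(t, O) = (O + t) + 142 = 142 + O + t)
E((42 - 100)/(137 + 157), W(J(2), 1))/(-11874) = (142 + 8 + (42 - 100)/(137 + 157))/(-11874) = (142 + 8 - 58/294)*(-1/11874) = (142 + 8 - 58*1/294)*(-1/11874) = (142 + 8 - 29/147)*(-1/11874) = (22021/147)*(-1/11874) = -22021/1745478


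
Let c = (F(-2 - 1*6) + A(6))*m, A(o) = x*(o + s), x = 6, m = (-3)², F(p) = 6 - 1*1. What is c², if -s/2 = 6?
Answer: 77841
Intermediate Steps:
s = -12 (s = -2*6 = -12)
F(p) = 5 (F(p) = 6 - 1 = 5)
m = 9
A(o) = -72 + 6*o (A(o) = 6*(o - 12) = 6*(-12 + o) = -72 + 6*o)
c = -279 (c = (5 + (-72 + 6*6))*9 = (5 + (-72 + 36))*9 = (5 - 36)*9 = -31*9 = -279)
c² = (-279)² = 77841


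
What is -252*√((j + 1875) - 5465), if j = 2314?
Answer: -504*I*√319 ≈ -9001.7*I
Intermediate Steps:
-252*√((j + 1875) - 5465) = -252*√((2314 + 1875) - 5465) = -252*√(4189 - 5465) = -504*I*√319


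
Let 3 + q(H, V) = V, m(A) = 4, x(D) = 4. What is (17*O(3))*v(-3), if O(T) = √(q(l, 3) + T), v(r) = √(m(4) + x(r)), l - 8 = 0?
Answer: 34*√6 ≈ 83.283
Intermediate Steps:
l = 8 (l = 8 + 0 = 8)
q(H, V) = -3 + V
v(r) = 2*√2 (v(r) = √(4 + 4) = √8 = 2*√2)
O(T) = √T (O(T) = √((-3 + 3) + T) = √(0 + T) = √T)
(17*O(3))*v(-3) = (17*√3)*(2*√2) = 34*√6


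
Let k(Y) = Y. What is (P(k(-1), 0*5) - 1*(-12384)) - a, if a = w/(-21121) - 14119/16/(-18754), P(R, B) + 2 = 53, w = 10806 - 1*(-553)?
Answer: 78811809656217/6337651744 ≈ 12435.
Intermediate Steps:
w = 11359 (w = 10806 + 553 = 11359)
P(R, B) = 51 (P(R, B) = -2 + 53 = 51)
a = -3110219577/6337651744 (a = 11359/(-21121) - 14119/16/(-18754) = 11359*(-1/21121) - 14119*1/16*(-1/18754) = -11359/21121 - 14119/16*(-1/18754) = -11359/21121 + 14119/300064 = -3110219577/6337651744 ≈ -0.49075)
(P(k(-1), 0*5) - 1*(-12384)) - a = (51 - 1*(-12384)) - 1*(-3110219577/6337651744) = (51 + 12384) + 3110219577/6337651744 = 12435 + 3110219577/6337651744 = 78811809656217/6337651744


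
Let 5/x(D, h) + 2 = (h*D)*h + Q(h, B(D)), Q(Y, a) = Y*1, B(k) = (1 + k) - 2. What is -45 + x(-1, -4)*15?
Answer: -1065/22 ≈ -48.409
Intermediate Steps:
B(k) = -1 + k
Q(Y, a) = Y
x(D, h) = 5/(-2 + h + D*h**2) (x(D, h) = 5/(-2 + ((h*D)*h + h)) = 5/(-2 + ((D*h)*h + h)) = 5/(-2 + (D*h**2 + h)) = 5/(-2 + (h + D*h**2)) = 5/(-2 + h + D*h**2))
-45 + x(-1, -4)*15 = -45 + (5/(-2 - 4 - 1*(-4)**2))*15 = -45 + (5/(-2 - 4 - 1*16))*15 = -45 + (5/(-2 - 4 - 16))*15 = -45 + (5/(-22))*15 = -45 + (5*(-1/22))*15 = -45 - 5/22*15 = -45 - 75/22 = -1065/22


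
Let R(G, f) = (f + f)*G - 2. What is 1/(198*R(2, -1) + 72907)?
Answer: 1/71719 ≈ 1.3943e-5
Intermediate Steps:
R(G, f) = -2 + 2*G*f (R(G, f) = (2*f)*G - 2 = 2*G*f - 2 = -2 + 2*G*f)
1/(198*R(2, -1) + 72907) = 1/(198*(-2 + 2*2*(-1)) + 72907) = 1/(198*(-2 - 4) + 72907) = 1/(198*(-6) + 72907) = 1/(-1188 + 72907) = 1/71719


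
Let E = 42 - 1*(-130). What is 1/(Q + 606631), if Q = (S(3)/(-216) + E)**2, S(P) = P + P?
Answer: 1296/824522257 ≈ 1.5718e-6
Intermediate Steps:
E = 172 (E = 42 + 130 = 172)
S(P) = 2*P
Q = 38328481/1296 (Q = ((2*3)/(-216) + 172)**2 = (6*(-1/216) + 172)**2 = (-1/36 + 172)**2 = (6191/36)**2 = 38328481/1296 ≈ 29574.)
1/(Q + 606631) = 1/(38328481/1296 + 606631) = 1/(824522257/1296) = 1296/824522257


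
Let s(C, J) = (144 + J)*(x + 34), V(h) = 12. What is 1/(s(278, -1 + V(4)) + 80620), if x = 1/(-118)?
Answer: 118/10134865 ≈ 1.1643e-5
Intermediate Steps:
x = -1/118 ≈ -0.0084746
s(C, J) = 288792/59 + 4011*J/118 (s(C, J) = (144 + J)*(-1/118 + 34) = (144 + J)*(4011/118) = 288792/59 + 4011*J/118)
1/(s(278, -1 + V(4)) + 80620) = 1/((288792/59 + 4011*(-1 + 12)/118) + 80620) = 1/((288792/59 + (4011/118)*11) + 80620) = 1/((288792/59 + 44121/118) + 80620) = 1/(621705/118 + 80620) = 1/(10134865/118) = 118/10134865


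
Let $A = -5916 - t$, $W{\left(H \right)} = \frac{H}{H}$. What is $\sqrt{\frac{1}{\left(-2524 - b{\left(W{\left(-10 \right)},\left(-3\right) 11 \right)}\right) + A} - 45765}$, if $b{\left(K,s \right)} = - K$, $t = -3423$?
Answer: $\frac{i \sqrt{287864780214}}{2508} \approx 213.93 i$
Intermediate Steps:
$W{\left(H \right)} = 1$
$A = -2493$ ($A = -5916 - -3423 = -5916 + 3423 = -2493$)
$\sqrt{\frac{1}{\left(-2524 - b{\left(W{\left(-10 \right)},\left(-3\right) 11 \right)}\right) + A} - 45765} = \sqrt{\frac{1}{\left(-2524 - \left(-1\right) 1\right) - 2493} - 45765} = \sqrt{\frac{1}{\left(-2524 - -1\right) - 2493} - 45765} = \sqrt{\frac{1}{\left(-2524 + 1\right) - 2493} - 45765} = \sqrt{\frac{1}{-2523 - 2493} - 45765} = \sqrt{\frac{1}{-5016} - 45765} = \sqrt{- \frac{1}{5016} - 45765} = \sqrt{- \frac{229557241}{5016}} = \frac{i \sqrt{287864780214}}{2508}$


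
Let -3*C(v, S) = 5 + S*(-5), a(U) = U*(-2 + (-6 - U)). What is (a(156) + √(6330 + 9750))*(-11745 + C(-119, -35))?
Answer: 302019120 - 47220*√1005 ≈ 3.0052e+8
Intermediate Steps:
a(U) = U*(-8 - U)
C(v, S) = -5/3 + 5*S/3 (C(v, S) = -(5 + S*(-5))/3 = -(5 - 5*S)/3 = -5/3 + 5*S/3)
(a(156) + √(6330 + 9750))*(-11745 + C(-119, -35)) = (-1*156*(8 + 156) + √(6330 + 9750))*(-11745 + (-5/3 + (5/3)*(-35))) = (-1*156*164 + √16080)*(-11745 + (-5/3 - 175/3)) = (-25584 + 4*√1005)*(-11745 - 60) = (-25584 + 4*√1005)*(-11805) = 302019120 - 47220*√1005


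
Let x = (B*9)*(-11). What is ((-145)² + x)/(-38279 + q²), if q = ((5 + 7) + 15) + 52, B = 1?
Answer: -10463/16019 ≈ -0.65316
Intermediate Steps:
q = 79 (q = (12 + 15) + 52 = 27 + 52 = 79)
x = -99 (x = (1*9)*(-11) = 9*(-11) = -99)
((-145)² + x)/(-38279 + q²) = ((-145)² - 99)/(-38279 + 79²) = (21025 - 99)/(-38279 + 6241) = 20926/(-32038) = 20926*(-1/32038) = -10463/16019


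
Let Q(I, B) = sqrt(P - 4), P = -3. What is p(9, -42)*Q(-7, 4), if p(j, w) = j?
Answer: 9*I*sqrt(7) ≈ 23.812*I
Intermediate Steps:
Q(I, B) = I*sqrt(7) (Q(I, B) = sqrt(-3 - 4) = sqrt(-7) = I*sqrt(7))
p(9, -42)*Q(-7, 4) = 9*(I*sqrt(7)) = 9*I*sqrt(7)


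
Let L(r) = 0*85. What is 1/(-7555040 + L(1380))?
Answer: -1/7555040 ≈ -1.3236e-7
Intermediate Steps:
L(r) = 0
1/(-7555040 + L(1380)) = 1/(-7555040 + 0) = 1/(-7555040) = -1/7555040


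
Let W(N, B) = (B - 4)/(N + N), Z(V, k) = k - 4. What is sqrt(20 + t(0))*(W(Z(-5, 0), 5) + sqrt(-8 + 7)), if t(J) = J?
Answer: sqrt(5)*(-1 + 8*I)/4 ≈ -0.55902 + 4.4721*I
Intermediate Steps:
Z(V, k) = -4 + k
W(N, B) = (-4 + B)/(2*N) (W(N, B) = (-4 + B)/((2*N)) = (-4 + B)*(1/(2*N)) = (-4 + B)/(2*N))
sqrt(20 + t(0))*(W(Z(-5, 0), 5) + sqrt(-8 + 7)) = sqrt(20 + 0)*((-4 + 5)/(2*(-4 + 0)) + sqrt(-8 + 7)) = sqrt(20)*((1/2)*1/(-4) + sqrt(-1)) = (2*sqrt(5))*((1/2)*(-1/4)*1 + I) = (2*sqrt(5))*(-1/8 + I) = 2*sqrt(5)*(-1/8 + I)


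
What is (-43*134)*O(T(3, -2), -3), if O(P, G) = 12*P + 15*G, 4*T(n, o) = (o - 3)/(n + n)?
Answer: 273695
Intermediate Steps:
T(n, o) = (-3 + o)/(8*n) (T(n, o) = ((o - 3)/(n + n))/4 = ((-3 + o)/((2*n)))/4 = ((-3 + o)*(1/(2*n)))/4 = ((-3 + o)/(2*n))/4 = (-3 + o)/(8*n))
(-43*134)*O(T(3, -2), -3) = (-43*134)*(12*((1/8)*(-3 - 2)/3) + 15*(-3)) = -5762*(12*((1/8)*(1/3)*(-5)) - 45) = -5762*(12*(-5/24) - 45) = -5762*(-5/2 - 45) = -5762*(-95/2) = 273695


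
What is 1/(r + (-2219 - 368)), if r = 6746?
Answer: 1/4159 ≈ 0.00024044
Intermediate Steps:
1/(r + (-2219 - 368)) = 1/(6746 + (-2219 - 368)) = 1/(6746 - 2587) = 1/4159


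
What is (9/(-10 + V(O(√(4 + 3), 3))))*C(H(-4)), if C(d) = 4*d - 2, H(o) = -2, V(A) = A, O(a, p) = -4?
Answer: 45/7 ≈ 6.4286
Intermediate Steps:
C(d) = -2 + 4*d
(9/(-10 + V(O(√(4 + 3), 3))))*C(H(-4)) = (9/(-10 - 4))*(-2 + 4*(-2)) = (9/(-14))*(-2 - 8) = -1/14*9*(-10) = -9/14*(-10) = 45/7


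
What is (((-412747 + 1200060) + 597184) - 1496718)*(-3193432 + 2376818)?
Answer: 91641239694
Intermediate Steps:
(((-412747 + 1200060) + 597184) - 1496718)*(-3193432 + 2376818) = ((787313 + 597184) - 1496718)*(-816614) = (1384497 - 1496718)*(-816614) = -112221*(-816614) = 91641239694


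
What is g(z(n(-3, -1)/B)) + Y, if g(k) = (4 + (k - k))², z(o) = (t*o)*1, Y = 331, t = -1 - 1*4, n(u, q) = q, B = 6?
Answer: 347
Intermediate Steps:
t = -5 (t = -1 - 4 = -5)
z(o) = -5*o (z(o) = -5*o*1 = -5*o)
g(k) = 16 (g(k) = (4 + 0)² = 4² = 16)
g(z(n(-3, -1)/B)) + Y = 16 + 331 = 347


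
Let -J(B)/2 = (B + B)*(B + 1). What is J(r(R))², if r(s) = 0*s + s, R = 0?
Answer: 0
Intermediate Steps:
r(s) = s (r(s) = 0 + s = s)
J(B) = -4*B*(1 + B) (J(B) = -2*(B + B)*(B + 1) = -2*2*B*(1 + B) = -4*B*(1 + B))
J(r(R))² = (-4*0*(1 + 0))² = (-4*0*1)² = 0² = 0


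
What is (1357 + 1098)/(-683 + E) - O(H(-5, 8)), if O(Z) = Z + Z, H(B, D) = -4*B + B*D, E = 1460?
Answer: 33535/777 ≈ 43.160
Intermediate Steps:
O(Z) = 2*Z
(1357 + 1098)/(-683 + E) - O(H(-5, 8)) = (1357 + 1098)/(-683 + 1460) - 2*(-5*(-4 + 8)) = 2455/777 - 2*(-5*4) = 2455*(1/777) - 2*(-20) = 2455/777 - 1*(-40) = 2455/777 + 40 = 33535/777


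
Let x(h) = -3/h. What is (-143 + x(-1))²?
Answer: 19600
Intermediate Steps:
(-143 + x(-1))² = (-143 - 3/(-1))² = (-143 - 3*(-1))² = (-143 + 3)² = (-140)² = 19600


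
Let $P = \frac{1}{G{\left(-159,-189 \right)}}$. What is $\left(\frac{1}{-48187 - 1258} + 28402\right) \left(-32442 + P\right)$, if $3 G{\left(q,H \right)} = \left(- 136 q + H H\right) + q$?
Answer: $- \frac{868455137137367267}{942520590} \approx -9.2142 \cdot 10^{8}$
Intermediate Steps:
$G{\left(q,H \right)} = - 45 q + \frac{H^{2}}{3}$ ($G{\left(q,H \right)} = \frac{\left(- 136 q + H H\right) + q}{3} = \frac{\left(- 136 q + H^{2}\right) + q}{3} = \frac{\left(H^{2} - 136 q\right) + q}{3} = \frac{H^{2} - 135 q}{3} = - 45 q + \frac{H^{2}}{3}$)
$P = \frac{1}{19062}$ ($P = \frac{1}{\left(-45\right) \left(-159\right) + \frac{\left(-189\right)^{2}}{3}} = \frac{1}{7155 + \frac{1}{3} \cdot 35721} = \frac{1}{7155 + 11907} = \frac{1}{19062} \approx 5.246 \cdot 10^{-5}$)
$\left(\frac{1}{-48187 - 1258} + 28402\right) \left(-32442 + P\right) = \left(\frac{1}{-48187 - 1258} + 28402\right) \left(-32442 + \frac{1}{19062}\right) = \left(\frac{1}{-49445} + 28402\right) \left(- \frac{618409403}{19062}\right) = \left(- \frac{1}{49445} + 28402\right) \left(- \frac{618409403}{19062}\right) = \frac{1404336889}{49445} \left(- \frac{618409403}{19062}\right) = - \frac{868455137137367267}{942520590}$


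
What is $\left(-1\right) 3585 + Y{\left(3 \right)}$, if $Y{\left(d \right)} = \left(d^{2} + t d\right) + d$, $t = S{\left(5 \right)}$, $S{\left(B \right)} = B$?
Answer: $-3558$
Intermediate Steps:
$t = 5$
$Y{\left(d \right)} = d^{2} + 6 d$ ($Y{\left(d \right)} = \left(d^{2} + 5 d\right) + d = d^{2} + 6 d$)
$\left(-1\right) 3585 + Y{\left(3 \right)} = \left(-1\right) 3585 + 3 \left(6 + 3\right) = -3585 + 3 \cdot 9 = -3585 + 27 = -3558$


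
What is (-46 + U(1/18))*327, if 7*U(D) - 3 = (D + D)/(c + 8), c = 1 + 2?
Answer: -3442220/231 ≈ -14901.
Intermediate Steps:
c = 3
U(D) = 3/7 + 2*D/77 (U(D) = 3/7 + ((D + D)/(3 + 8))/7 = 3/7 + ((2*D)/11)/7 = 3/7 + ((2*D)*(1/11))/7 = 3/7 + (2*D/11)/7 = 3/7 + 2*D/77)
(-46 + U(1/18))*327 = (-46 + (3/7 + (2/77)/18))*327 = (-46 + (3/7 + (2/77)*(1/18)))*327 = (-46 + (3/7 + 1/693))*327 = (-46 + 298/693)*327 = -31580/693*327 = -3442220/231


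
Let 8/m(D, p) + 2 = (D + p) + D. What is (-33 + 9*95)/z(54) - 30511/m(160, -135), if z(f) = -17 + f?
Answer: -206583405/296 ≈ -6.9792e+5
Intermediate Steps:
m(D, p) = 8/(-2 + p + 2*D) (m(D, p) = 8/(-2 + ((D + p) + D)) = 8/(-2 + (p + 2*D)) = 8/(-2 + p + 2*D))
(-33 + 9*95)/z(54) - 30511/m(160, -135) = (-33 + 9*95)/(-17 + 54) - 30511/(8/(-2 - 135 + 2*160)) = (-33 + 855)/37 - 30511/(8/(-2 - 135 + 320)) = 822*(1/37) - 30511/(8/183) = 822/37 - 30511/(8*(1/183)) = 822/37 - 30511/8/183 = 822/37 - 30511*183/8 = 822/37 - 5583513/8 = -206583405/296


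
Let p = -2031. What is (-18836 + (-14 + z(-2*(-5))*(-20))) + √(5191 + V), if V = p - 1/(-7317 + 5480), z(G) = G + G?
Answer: -19250 + √10663639877/1837 ≈ -19194.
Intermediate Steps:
z(G) = 2*G
V = -3730946/1837 (V = -2031 - 1/(-7317 + 5480) = -2031 - 1/(-1837) = -2031 - 1*(-1/1837) = -2031 + 1/1837 = -3730946/1837 ≈ -2031.0)
(-18836 + (-14 + z(-2*(-5))*(-20))) + √(5191 + V) = (-18836 + (-14 + (2*(-2*(-5)))*(-20))) + √(5191 - 3730946/1837) = (-18836 + (-14 + (2*10)*(-20))) + √(5804921/1837) = (-18836 + (-14 + 20*(-20))) + √10663639877/1837 = (-18836 + (-14 - 400)) + √10663639877/1837 = (-18836 - 414) + √10663639877/1837 = -19250 + √10663639877/1837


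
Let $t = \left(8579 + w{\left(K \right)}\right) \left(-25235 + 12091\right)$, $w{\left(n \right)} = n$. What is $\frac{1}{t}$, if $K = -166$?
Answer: $- \frac{1}{110580472} \approx -9.0432 \cdot 10^{-9}$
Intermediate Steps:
$t = -110580472$ ($t = \left(8579 - 166\right) \left(-25235 + 12091\right) = 8413 \left(-13144\right) = -110580472$)
$\frac{1}{t} = \frac{1}{-110580472} = - \frac{1}{110580472}$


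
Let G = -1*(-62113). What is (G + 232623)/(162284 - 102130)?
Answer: 147368/30077 ≈ 4.8997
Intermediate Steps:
G = 62113
(G + 232623)/(162284 - 102130) = (62113 + 232623)/(162284 - 102130) = 294736/60154 = 294736*(1/60154) = 147368/30077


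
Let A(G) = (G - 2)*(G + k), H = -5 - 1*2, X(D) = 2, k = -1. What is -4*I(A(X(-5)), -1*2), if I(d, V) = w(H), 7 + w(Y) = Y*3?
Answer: 112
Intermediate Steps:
H = -7 (H = -5 - 2 = -7)
w(Y) = -7 + 3*Y (w(Y) = -7 + Y*3 = -7 + 3*Y)
A(G) = (-1 + G)*(-2 + G) (A(G) = (G - 2)*(G - 1) = (-2 + G)*(-1 + G) = (-1 + G)*(-2 + G))
I(d, V) = -28 (I(d, V) = -7 + 3*(-7) = -7 - 21 = -28)
-4*I(A(X(-5)), -1*2) = -4*(-28) = 112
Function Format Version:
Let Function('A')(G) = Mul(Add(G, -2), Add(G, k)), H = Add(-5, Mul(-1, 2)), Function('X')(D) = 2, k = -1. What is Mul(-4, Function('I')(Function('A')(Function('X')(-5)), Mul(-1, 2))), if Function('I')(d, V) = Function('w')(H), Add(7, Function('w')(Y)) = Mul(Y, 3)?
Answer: 112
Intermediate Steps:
H = -7 (H = Add(-5, -2) = -7)
Function('w')(Y) = Add(-7, Mul(3, Y)) (Function('w')(Y) = Add(-7, Mul(Y, 3)) = Add(-7, Mul(3, Y)))
Function('A')(G) = Mul(Add(-1, G), Add(-2, G)) (Function('A')(G) = Mul(Add(G, -2), Add(G, -1)) = Mul(Add(-2, G), Add(-1, G)) = Mul(Add(-1, G), Add(-2, G)))
Function('I')(d, V) = -28 (Function('I')(d, V) = Add(-7, Mul(3, -7)) = Add(-7, -21) = -28)
Mul(-4, Function('I')(Function('A')(Function('X')(-5)), Mul(-1, 2))) = Mul(-4, -28) = 112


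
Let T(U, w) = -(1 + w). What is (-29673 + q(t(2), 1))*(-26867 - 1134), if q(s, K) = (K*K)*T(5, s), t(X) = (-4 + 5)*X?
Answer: 830957676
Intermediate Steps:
T(U, w) = -1 - w
t(X) = X (t(X) = 1*X = X)
q(s, K) = K²*(-1 - s) (q(s, K) = (K*K)*(-1 - s) = K²*(-1 - s))
(-29673 + q(t(2), 1))*(-26867 - 1134) = (-29673 + 1²*(-1 - 1*2))*(-26867 - 1134) = (-29673 + 1*(-1 - 2))*(-28001) = (-29673 + 1*(-3))*(-28001) = (-29673 - 3)*(-28001) = -29676*(-28001) = 830957676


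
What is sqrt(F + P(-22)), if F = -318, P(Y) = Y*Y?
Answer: sqrt(166) ≈ 12.884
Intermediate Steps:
P(Y) = Y**2
sqrt(F + P(-22)) = sqrt(-318 + (-22)**2) = sqrt(-318 + 484) = sqrt(166)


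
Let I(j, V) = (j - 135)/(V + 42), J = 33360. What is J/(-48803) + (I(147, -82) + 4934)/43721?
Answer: -12177531989/21337159630 ≈ -0.57072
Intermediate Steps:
I(j, V) = (-135 + j)/(42 + V)
J/(-48803) + (I(147, -82) + 4934)/43721 = 33360/(-48803) + ((-135 + 147)/(42 - 82) + 4934)/43721 = 33360*(-1/48803) + (12/(-40) + 4934)*(1/43721) = -33360/48803 + (-1/40*12 + 4934)*(1/43721) = -33360/48803 + (-3/10 + 4934)*(1/43721) = -33360/48803 + (49337/10)*(1/43721) = -33360/48803 + 49337/437210 = -12177531989/21337159630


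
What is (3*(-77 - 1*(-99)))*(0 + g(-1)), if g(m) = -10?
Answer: -660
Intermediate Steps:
(3*(-77 - 1*(-99)))*(0 + g(-1)) = (3*(-77 - 1*(-99)))*(0 - 10) = (3*(-77 + 99))*(-10) = (3*22)*(-10) = 66*(-10) = -660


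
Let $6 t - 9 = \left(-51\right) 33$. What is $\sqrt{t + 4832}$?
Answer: $\sqrt{4553} \approx 67.476$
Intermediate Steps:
$t = -279$ ($t = \frac{3}{2} + \frac{\left(-51\right) 33}{6} = \frac{3}{2} + \frac{1}{6} \left(-1683\right) = \frac{3}{2} - \frac{561}{2} = -279$)
$\sqrt{t + 4832} = \sqrt{-279 + 4832} = \sqrt{4553}$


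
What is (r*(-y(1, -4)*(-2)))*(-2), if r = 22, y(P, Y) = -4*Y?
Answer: -1408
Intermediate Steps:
(r*(-y(1, -4)*(-2)))*(-2) = (22*(-(-4)*(-4)*(-2)))*(-2) = (22*(-1*16*(-2)))*(-2) = (22*(-16*(-2)))*(-2) = (22*32)*(-2) = 704*(-2) = -1408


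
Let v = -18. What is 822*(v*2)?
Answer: -29592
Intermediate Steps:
822*(v*2) = 822*(-18*2) = 822*(-36) = -29592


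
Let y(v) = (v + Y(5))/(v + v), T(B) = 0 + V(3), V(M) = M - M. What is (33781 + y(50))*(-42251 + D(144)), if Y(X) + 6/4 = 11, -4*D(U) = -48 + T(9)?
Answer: -285380158241/200 ≈ -1.4269e+9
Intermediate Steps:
V(M) = 0
T(B) = 0 (T(B) = 0 + 0 = 0)
D(U) = 12 (D(U) = -(-48 + 0)/4 = -1/4*(-48) = 12)
Y(X) = 19/2 (Y(X) = -3/2 + 11 = 19/2)
y(v) = (19/2 + v)/(2*v) (y(v) = (v + 19/2)/(v + v) = (19/2 + v)/((2*v)) = (19/2 + v)*(1/(2*v)) = (19/2 + v)/(2*v))
(33781 + y(50))*(-42251 + D(144)) = (33781 + (1/4)*(19 + 2*50)/50)*(-42251 + 12) = (33781 + (1/4)*(1/50)*(19 + 100))*(-42239) = (33781 + (1/4)*(1/50)*119)*(-42239) = (33781 + 119/200)*(-42239) = (6756319/200)*(-42239) = -285380158241/200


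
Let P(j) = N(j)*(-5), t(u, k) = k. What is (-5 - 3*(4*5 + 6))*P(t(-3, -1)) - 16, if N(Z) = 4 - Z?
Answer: 2059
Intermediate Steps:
P(j) = -20 + 5*j (P(j) = (4 - j)*(-5) = -20 + 5*j)
(-5 - 3*(4*5 + 6))*P(t(-3, -1)) - 16 = (-5 - 3*(4*5 + 6))*(-20 + 5*(-1)) - 16 = (-5 - 3*(20 + 6))*(-20 - 5) - 16 = (-5 - 3*26)*(-25) - 16 = (-5 - 78)*(-25) - 16 = -83*(-25) - 16 = 2075 - 16 = 2059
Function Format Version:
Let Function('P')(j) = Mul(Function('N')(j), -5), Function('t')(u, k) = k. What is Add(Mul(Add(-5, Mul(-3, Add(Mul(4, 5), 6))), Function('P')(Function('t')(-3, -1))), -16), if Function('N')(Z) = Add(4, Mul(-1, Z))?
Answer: 2059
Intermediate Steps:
Function('P')(j) = Add(-20, Mul(5, j)) (Function('P')(j) = Mul(Add(4, Mul(-1, j)), -5) = Add(-20, Mul(5, j)))
Add(Mul(Add(-5, Mul(-3, Add(Mul(4, 5), 6))), Function('P')(Function('t')(-3, -1))), -16) = Add(Mul(Add(-5, Mul(-3, Add(Mul(4, 5), 6))), Add(-20, Mul(5, -1))), -16) = Add(Mul(Add(-5, Mul(-3, Add(20, 6))), Add(-20, -5)), -16) = Add(Mul(Add(-5, Mul(-3, 26)), -25), -16) = Add(Mul(Add(-5, -78), -25), -16) = Add(Mul(-83, -25), -16) = Add(2075, -16) = 2059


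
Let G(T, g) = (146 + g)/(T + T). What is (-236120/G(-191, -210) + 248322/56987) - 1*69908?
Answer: -337190914751/227948 ≈ -1.4792e+6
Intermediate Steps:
G(T, g) = (146 + g)/(2*T) (G(T, g) = (146 + g)/((2*T)) = (146 + g)*(1/(2*T)) = (146 + g)/(2*T))
(-236120/G(-191, -210) + 248322/56987) - 1*69908 = (-236120*(-382/(146 - 210)) + 248322/56987) - 1*69908 = (-236120/((½)*(-1/191)*(-64)) + 248322*(1/56987)) - 69908 = (-236120/32/191 + 248322/56987) - 69908 = (-236120*191/32 + 248322/56987) - 69908 = (-5637365/4 + 248322/56987) - 69908 = -321255525967/227948 - 69908 = -337190914751/227948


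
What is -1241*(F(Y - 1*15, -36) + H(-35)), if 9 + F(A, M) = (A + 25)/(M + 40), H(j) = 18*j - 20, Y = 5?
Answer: 3252661/4 ≈ 8.1317e+5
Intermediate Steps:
H(j) = -20 + 18*j
F(A, M) = -9 + (25 + A)/(40 + M) (F(A, M) = -9 + (A + 25)/(M + 40) = -9 + (25 + A)/(40 + M))
-1241*(F(Y - 1*15, -36) + H(-35)) = -1241*((-335 + (5 - 1*15) - 9*(-36))/(40 - 36) + (-20 + 18*(-35))) = -1241*((-335 + (5 - 15) + 324)/4 + (-20 - 630)) = -1241*((-335 - 10 + 324)/4 - 650) = -1241*((¼)*(-21) - 650) = -1241*(-21/4 - 650) = -1241*(-2621/4) = 3252661/4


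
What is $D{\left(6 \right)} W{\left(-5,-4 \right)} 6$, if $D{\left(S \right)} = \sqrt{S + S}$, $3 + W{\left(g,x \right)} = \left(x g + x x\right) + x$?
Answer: $348 \sqrt{3} \approx 602.75$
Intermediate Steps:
$W{\left(g,x \right)} = -3 + x + x^{2} + g x$ ($W{\left(g,x \right)} = -3 + \left(\left(x g + x x\right) + x\right) = -3 + \left(\left(g x + x^{2}\right) + x\right) = -3 + \left(\left(x^{2} + g x\right) + x\right) = -3 + \left(x + x^{2} + g x\right) = -3 + x + x^{2} + g x$)
$D{\left(S \right)} = \sqrt{2} \sqrt{S}$ ($D{\left(S \right)} = \sqrt{2 S} = \sqrt{2} \sqrt{S}$)
$D{\left(6 \right)} W{\left(-5,-4 \right)} 6 = \sqrt{2} \sqrt{6} \left(-3 - 4 + \left(-4\right)^{2} - -20\right) 6 = 2 \sqrt{3} \left(-3 - 4 + 16 + 20\right) 6 = 2 \sqrt{3} \cdot 29 \cdot 6 = 58 \sqrt{3} \cdot 6 = 348 \sqrt{3}$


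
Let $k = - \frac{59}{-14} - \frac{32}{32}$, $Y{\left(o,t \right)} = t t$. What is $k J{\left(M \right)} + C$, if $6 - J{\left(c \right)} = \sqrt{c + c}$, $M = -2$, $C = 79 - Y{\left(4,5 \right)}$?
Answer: $\frac{513}{7} - \frac{45 i}{7} \approx 73.286 - 6.4286 i$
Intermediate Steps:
$Y{\left(o,t \right)} = t^{2}$
$C = 54$ ($C = 79 - 5^{2} = 79 - 25 = 54$)
$J{\left(c \right)} = 6 - \sqrt{2} \sqrt{c}$ ($J{\left(c \right)} = 6 - \sqrt{c + c} = 6 - \sqrt{2 c} = 6 - \sqrt{2} \sqrt{c}$)
$k = \frac{45}{14}$ ($k = \left(-59\right) \left(- \frac{1}{14}\right) - 1 = \frac{59}{14} - 1 = \frac{45}{14} \approx 3.2143$)
$k J{\left(M \right)} + C = \frac{45 \left(6 - \sqrt{2} \sqrt{-2}\right)}{14} + 54 = \frac{45 \left(6 - \sqrt{2} i \sqrt{2}\right)}{14} + 54 = \frac{45 \left(6 - 2 i\right)}{14} + 54 = \left(\frac{135}{7} - \frac{45 i}{7}\right) + 54 = \frac{513}{7} - \frac{45 i}{7}$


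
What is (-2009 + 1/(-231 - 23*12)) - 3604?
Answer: -2845792/507 ≈ -5613.0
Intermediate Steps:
(-2009 + 1/(-231 - 23*12)) - 3604 = (-2009 + 1/(-231 - 276)) - 3604 = (-2009 + 1/(-507)) - 3604 = (-2009 - 1/507) - 3604 = -1018564/507 - 3604 = -2845792/507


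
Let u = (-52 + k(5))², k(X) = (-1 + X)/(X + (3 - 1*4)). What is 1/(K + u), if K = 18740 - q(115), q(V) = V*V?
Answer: 1/8116 ≈ 0.00012321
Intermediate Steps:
k(X) = 1 (k(X) = (-1 + X)/(X + (3 - 4)) = (-1 + X)/(X - 1) = (-1 + X)/(-1 + X) = 1)
q(V) = V²
K = 5515 (K = 18740 - 1*115² = 18740 - 1*13225 = 18740 - 13225 = 5515)
u = 2601 (u = (-52 + 1)² = (-51)² = 2601)
1/(K + u) = 1/(5515 + 2601) = 1/8116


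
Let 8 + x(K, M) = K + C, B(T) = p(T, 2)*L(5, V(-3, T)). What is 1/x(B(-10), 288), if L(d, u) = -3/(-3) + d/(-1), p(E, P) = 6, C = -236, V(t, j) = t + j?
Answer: -1/268 ≈ -0.0037313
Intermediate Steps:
V(t, j) = j + t
L(d, u) = 1 - d (L(d, u) = -3*(-1/3) + d*(-1) = 1 - d)
B(T) = -24 (B(T) = 6*(1 - 1*5) = 6*(1 - 5) = 6*(-4) = -24)
x(K, M) = -244 + K (x(K, M) = -8 + (K - 236) = -8 + (-236 + K) = -244 + K)
1/x(B(-10), 288) = 1/(-244 - 24) = 1/(-268) = -1/268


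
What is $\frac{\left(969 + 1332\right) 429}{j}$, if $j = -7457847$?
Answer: $- \frac{329043}{2485949} \approx -0.13236$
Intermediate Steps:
$\frac{\left(969 + 1332\right) 429}{j} = \frac{\left(969 + 1332\right) 429}{-7457847} = 2301 \cdot 429 \left(- \frac{1}{7457847}\right) = 987129 \left(- \frac{1}{7457847}\right) = - \frac{329043}{2485949}$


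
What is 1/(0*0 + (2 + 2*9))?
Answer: 1/20 ≈ 0.050000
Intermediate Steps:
1/(0*0 + (2 + 2*9)) = 1/(0 + (2 + 18)) = 1/(0 + 20) = 1/20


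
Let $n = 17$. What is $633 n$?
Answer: $10761$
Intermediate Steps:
$633 n = 633 \cdot 17 = 10761$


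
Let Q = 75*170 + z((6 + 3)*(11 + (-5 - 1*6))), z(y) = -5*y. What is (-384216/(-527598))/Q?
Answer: 32018/560572875 ≈ 5.7117e-5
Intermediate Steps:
Q = 12750 (Q = 75*170 - 5*(6 + 3)*(11 + (-5 - 1*6)) = 12750 - 45*(11 + (-5 - 6)) = 12750 - 45*(11 - 11) = 12750 - 45*0 = 12750 - 5*0 = 12750 + 0 = 12750)
(-384216/(-527598))/Q = -384216/(-527598)/12750 = -384216*(-1/527598)*(1/12750) = (64036/87933)*(1/12750) = 32018/560572875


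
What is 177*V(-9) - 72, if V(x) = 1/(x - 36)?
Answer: -1139/15 ≈ -75.933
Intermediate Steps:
V(x) = 1/(-36 + x)
177*V(-9) - 72 = 177/(-36 - 9) - 72 = 177/(-45) - 72 = 177*(-1/45) - 72 = -59/15 - 72 = -1139/15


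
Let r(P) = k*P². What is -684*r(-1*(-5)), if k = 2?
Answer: -34200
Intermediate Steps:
r(P) = 2*P²
-684*r(-1*(-5)) = -1368*(-1*(-5))² = -1368*5² = -1368*25 = -684*50 = -34200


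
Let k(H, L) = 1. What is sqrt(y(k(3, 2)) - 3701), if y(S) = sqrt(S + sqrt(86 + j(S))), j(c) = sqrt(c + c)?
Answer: sqrt(-3701 + sqrt(1 + sqrt(86 + sqrt(2)))) ≈ 60.809*I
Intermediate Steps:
j(c) = sqrt(2)*sqrt(c) (j(c) = sqrt(2*c) = sqrt(2)*sqrt(c))
y(S) = sqrt(S + sqrt(86 + sqrt(2)*sqrt(S)))
sqrt(y(k(3, 2)) - 3701) = sqrt(sqrt(1 + sqrt(86 + sqrt(2)*sqrt(1))) - 3701) = sqrt(sqrt(1 + sqrt(86 + sqrt(2)*1)) - 3701) = sqrt(sqrt(1 + sqrt(86 + sqrt(2))) - 3701) = sqrt(-3701 + sqrt(1 + sqrt(86 + sqrt(2))))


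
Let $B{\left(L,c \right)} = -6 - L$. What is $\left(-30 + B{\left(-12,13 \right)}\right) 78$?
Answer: $-1872$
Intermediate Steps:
$\left(-30 + B{\left(-12,13 \right)}\right) 78 = \left(-30 - -6\right) 78 = \left(-30 + \left(-6 + 12\right)\right) 78 = \left(-30 + 6\right) 78 = \left(-24\right) 78 = -1872$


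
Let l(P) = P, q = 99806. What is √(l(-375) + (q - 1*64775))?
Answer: 76*√6 ≈ 186.16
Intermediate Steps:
√(l(-375) + (q - 1*64775)) = √(-375 + (99806 - 1*64775)) = √(-375 + (99806 - 64775)) = √(-375 + 35031) = √34656 = 76*√6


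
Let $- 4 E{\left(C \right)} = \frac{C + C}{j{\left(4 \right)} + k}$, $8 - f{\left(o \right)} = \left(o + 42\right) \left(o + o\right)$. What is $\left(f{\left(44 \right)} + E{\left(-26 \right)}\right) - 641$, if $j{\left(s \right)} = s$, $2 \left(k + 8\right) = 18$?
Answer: $- \frac{40992}{5} \approx -8198.4$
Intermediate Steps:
$k = 1$ ($k = -8 + \frac{1}{2} \cdot 18 = -8 + 9 = 1$)
$f{\left(o \right)} = 8 - 2 o \left(42 + o\right)$ ($f{\left(o \right)} = 8 - \left(o + 42\right) \left(o + o\right) = 8 - \left(42 + o\right) 2 o = 8 - 2 o \left(42 + o\right)$)
$E{\left(C \right)} = - \frac{C}{10}$ ($E{\left(C \right)} = - \frac{\left(C + C\right) \frac{1}{4 + 1}}{4} = - \frac{2 C \frac{1}{5}}{4} = - \frac{\frac{2}{5} C}{4} = - \frac{C}{10}$)
$\left(f{\left(44 \right)} + E{\left(-26 \right)}\right) - 641 = \left(\left(8 - 3696 - 2 \cdot 44^{2}\right) - - \frac{13}{5}\right) - 641 = \left(\left(8 - 3696 - 3872\right) + \frac{13}{5}\right) - 641 = \left(-7560 + \frac{13}{5}\right) - 641 = - \frac{37787}{5} - 641 = - \frac{40992}{5}$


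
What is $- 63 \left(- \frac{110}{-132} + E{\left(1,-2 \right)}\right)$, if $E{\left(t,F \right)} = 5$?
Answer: $- \frac{735}{2} \approx -367.5$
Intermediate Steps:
$- 63 \left(- \frac{110}{-132} + E{\left(1,-2 \right)}\right) = - 63 \left(- \frac{110}{-132} + 5\right) = - 63 \left(\left(-110\right) \left(- \frac{1}{132}\right) + 5\right) = - 63 \left(\frac{5}{6} + 5\right) = \left(-63\right) \frac{35}{6} = - \frac{735}{2}$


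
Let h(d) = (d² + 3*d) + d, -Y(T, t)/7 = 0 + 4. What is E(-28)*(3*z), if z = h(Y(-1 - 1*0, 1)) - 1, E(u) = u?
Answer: -56364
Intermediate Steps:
Y(T, t) = -28 (Y(T, t) = -7*(0 + 4) = -7*4 = -28)
h(d) = d² + 4*d
z = 671 (z = -28*(4 - 28) - 1 = -28*(-24) - 1 = 672 - 1 = 671)
E(-28)*(3*z) = -84*671 = -28*2013 = -56364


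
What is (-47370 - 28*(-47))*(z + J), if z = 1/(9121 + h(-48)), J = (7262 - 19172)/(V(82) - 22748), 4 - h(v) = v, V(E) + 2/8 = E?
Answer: -4025970539758/166334009 ≈ -24204.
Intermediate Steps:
V(E) = -¼ + E
h(v) = 4 - v
J = 9528/18133 (J = (7262 - 19172)/((-¼ + 82) - 22748) = -11910/(327/4 - 22748) = -11910/(-90665/4) = -11910*(-4/90665) = 9528/18133 ≈ 0.52545)
z = 1/9173 (z = 1/(9121 + (4 - 1*(-48))) = 1/(9121 + (4 + 48)) = 1/(9121 + 52) = 1/9173 ≈ 0.00010902)
(-47370 - 28*(-47))*(z + J) = (-47370 - 28*(-47))*(1/9173 + 9528/18133) = (-47370 + 1316)*(87418477/166334009) = -46054*87418477/166334009 = -4025970539758/166334009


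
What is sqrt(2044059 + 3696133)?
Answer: 4*sqrt(358762) ≈ 2395.9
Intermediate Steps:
sqrt(2044059 + 3696133) = sqrt(5740192) = 4*sqrt(358762)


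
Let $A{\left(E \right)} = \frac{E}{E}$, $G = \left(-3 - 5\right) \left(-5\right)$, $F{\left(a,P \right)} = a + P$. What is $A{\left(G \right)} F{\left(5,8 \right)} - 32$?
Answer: $-19$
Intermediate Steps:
$F{\left(a,P \right)} = P + a$
$G = 40$ ($G = \left(-8\right) \left(-5\right) = 40$)
$A{\left(E \right)} = 1$
$A{\left(G \right)} F{\left(5,8 \right)} - 32 = 1 \left(8 + 5\right) - 32 = 1 \cdot 13 - 32 = 13 - 32 = -19$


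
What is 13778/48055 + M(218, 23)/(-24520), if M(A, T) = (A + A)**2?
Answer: -219930668/29457715 ≈ -7.4660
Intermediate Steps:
M(A, T) = 4*A**2 (M(A, T) = (2*A)**2 = 4*A**2)
13778/48055 + M(218, 23)/(-24520) = 13778/48055 + (4*218**2)/(-24520) = 13778*(1/48055) + (4*47524)*(-1/24520) = 13778/48055 + 190096*(-1/24520) = 13778/48055 - 23762/3065 = -219930668/29457715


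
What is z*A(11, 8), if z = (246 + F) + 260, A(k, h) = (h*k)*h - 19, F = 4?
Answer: 349350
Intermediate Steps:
A(k, h) = -19 + k*h**2 (A(k, h) = k*h**2 - 19 = -19 + k*h**2)
z = 510 (z = (246 + 4) + 260 = 250 + 260 = 510)
z*A(11, 8) = 510*(-19 + 11*8**2) = 510*(-19 + 11*64) = 510*(-19 + 704) = 510*685 = 349350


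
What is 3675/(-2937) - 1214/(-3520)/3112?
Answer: -609897977/487463680 ≈ -1.2512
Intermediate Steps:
3675/(-2937) - 1214/(-3520)/3112 = 3675*(-1/2937) - 1214*(-1/3520)*(1/3112) = -1225/979 + (607/1760)*(1/3112) = -1225/979 + 607/5477120 = -609897977/487463680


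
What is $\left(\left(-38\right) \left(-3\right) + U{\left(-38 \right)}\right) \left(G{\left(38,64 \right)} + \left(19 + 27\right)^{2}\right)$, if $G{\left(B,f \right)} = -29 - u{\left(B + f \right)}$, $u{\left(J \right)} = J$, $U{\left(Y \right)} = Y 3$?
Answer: $0$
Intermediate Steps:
$U{\left(Y \right)} = 3 Y$
$G{\left(B,f \right)} = -29 - B - f$ ($G{\left(B,f \right)} = -29 - \left(B + f\right) = -29 - B - f$)
$\left(\left(-38\right) \left(-3\right) + U{\left(-38 \right)}\right) \left(G{\left(38,64 \right)} + \left(19 + 27\right)^{2}\right) = \left(\left(-38\right) \left(-3\right) + 3 \left(-38\right)\right) \left(\left(-29 - 38 - 64\right) + \left(19 + 27\right)^{2}\right) = \left(114 - 114\right) \left(\left(-29 - 38 - 64\right) + 46^{2}\right) = 0 \left(-131 + 2116\right) = 0 \cdot 1985 = 0$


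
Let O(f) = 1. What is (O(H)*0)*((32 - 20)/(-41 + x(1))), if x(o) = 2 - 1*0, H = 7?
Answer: 0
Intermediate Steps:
x(o) = 2 (x(o) = 2 + 0 = 2)
(O(H)*0)*((32 - 20)/(-41 + x(1))) = (1*0)*((32 - 20)/(-41 + 2)) = 0*(12/(-39)) = 0*(12*(-1/39)) = 0*(-4/13) = 0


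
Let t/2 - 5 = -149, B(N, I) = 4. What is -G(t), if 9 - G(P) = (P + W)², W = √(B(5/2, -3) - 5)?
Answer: 82934 - 576*I ≈ 82934.0 - 576.0*I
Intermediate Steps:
t = -288 (t = 10 + 2*(-149) = 10 - 298 = -288)
W = I (W = √(4 - 5) = √(-1) = I ≈ 1.0*I)
G(P) = 9 - (I + P)² (G(P) = 9 - (P + I)² = 9 - (I + P)²)
-G(t) = -(9 - (I - 288)²) = -(9 - (-288 + I)²) = -9 + (-288 + I)²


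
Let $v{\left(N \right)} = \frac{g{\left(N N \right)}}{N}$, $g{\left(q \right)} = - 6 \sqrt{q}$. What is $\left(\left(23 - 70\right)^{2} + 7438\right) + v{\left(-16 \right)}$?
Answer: $9653$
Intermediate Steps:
$v{\left(N \right)} = - \frac{6 \sqrt{N^{2}}}{N}$ ($v{\left(N \right)} = \frac{\left(-6\right) \sqrt{N N}}{N} = \frac{\left(-6\right) \sqrt{N^{2}}}{N} = - \frac{6 \sqrt{N^{2}}}{N}$)
$\left(\left(23 - 70\right)^{2} + 7438\right) + v{\left(-16 \right)} = \left(\left(23 - 70\right)^{2} + 7438\right) - \frac{6 \sqrt{\left(-16\right)^{2}}}{-16} = \left(\left(-47\right)^{2} + 7438\right) - - \frac{3 \sqrt{256}}{8} = \left(2209 + 7438\right) - \left(- \frac{3}{8}\right) 16 = 9647 + 6 = 9653$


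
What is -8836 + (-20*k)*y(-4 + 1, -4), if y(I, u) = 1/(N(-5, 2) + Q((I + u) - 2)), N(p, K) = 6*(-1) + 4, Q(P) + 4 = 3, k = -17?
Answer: -26848/3 ≈ -8949.3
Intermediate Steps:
Q(P) = -1 (Q(P) = -4 + 3 = -1)
N(p, K) = -2 (N(p, K) = -6 + 4 = -2)
y(I, u) = -⅓ (y(I, u) = 1/(-2 - 1) = 1/(-3) = -⅓)
-8836 + (-20*k)*y(-4 + 1, -4) = -8836 - 20*(-17)*(-⅓) = -8836 + 340*(-⅓) = -8836 - 340/3 = -26848/3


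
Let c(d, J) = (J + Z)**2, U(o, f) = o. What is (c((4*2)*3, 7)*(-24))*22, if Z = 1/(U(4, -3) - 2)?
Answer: -29700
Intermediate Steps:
Z = 1/2 (Z = 1/(4 - 2) = 1/2 ≈ 0.50000)
c(d, J) = (1/2 + J)**2 (c(d, J) = (J + 1/2)**2 = (1/2 + J)**2)
(c((4*2)*3, 7)*(-24))*22 = (((1 + 2*7)**2/4)*(-24))*22 = (((1 + 14)**2/4)*(-24))*22 = (((1/4)*15**2)*(-24))*22 = (((1/4)*225)*(-24))*22 = ((225/4)*(-24))*22 = -1350*22 = -29700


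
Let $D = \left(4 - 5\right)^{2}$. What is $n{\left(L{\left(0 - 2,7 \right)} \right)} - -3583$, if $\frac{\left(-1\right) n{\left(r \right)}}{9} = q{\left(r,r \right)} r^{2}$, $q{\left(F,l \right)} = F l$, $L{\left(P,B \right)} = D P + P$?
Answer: $1279$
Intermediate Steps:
$D = 1$ ($D = \left(-1\right)^{2} = 1$)
$L{\left(P,B \right)} = 2 P$ ($L{\left(P,B \right)} = 1 P + P = P + P = 2 P$)
$n{\left(r \right)} = - 9 r^{4}$ ($n{\left(r \right)} = - 9 r r r^{2} = - 9 r^{2} r^{2} = - 9 r^{4}$)
$n{\left(L{\left(0 - 2,7 \right)} \right)} - -3583 = - 9 \left(2 \left(0 - 2\right)\right)^{4} - -3583 = - 9 \left(2 \left(0 - 2\right)\right)^{4} + 3583 = - 9 \left(2 \left(-2\right)\right)^{4} + 3583 = - 9 \left(-4\right)^{4} + 3583 = \left(-9\right) 256 + 3583 = -2304 + 3583 = 1279$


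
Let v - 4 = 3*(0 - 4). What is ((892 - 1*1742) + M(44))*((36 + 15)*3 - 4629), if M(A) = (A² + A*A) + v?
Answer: -13490664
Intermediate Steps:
v = -8 (v = 4 + 3*(0 - 4) = 4 + 3*(-4) = 4 - 12 = -8)
M(A) = -8 + 2*A² (M(A) = (A² + A*A) - 8 = (A² + A²) - 8 = 2*A² - 8 = -8 + 2*A²)
((892 - 1*1742) + M(44))*((36 + 15)*3 - 4629) = ((892 - 1*1742) + (-8 + 2*44²))*((36 + 15)*3 - 4629) = ((892 - 1742) + (-8 + 2*1936))*(51*3 - 4629) = (-850 + (-8 + 3872))*(153 - 4629) = (-850 + 3864)*(-4476) = 3014*(-4476) = -13490664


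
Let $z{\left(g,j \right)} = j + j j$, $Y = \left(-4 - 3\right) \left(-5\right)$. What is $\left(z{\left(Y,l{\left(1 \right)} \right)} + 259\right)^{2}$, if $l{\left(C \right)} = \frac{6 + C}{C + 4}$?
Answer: $\frac{43020481}{625} \approx 68833.0$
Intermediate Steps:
$Y = 35$ ($Y = \left(-7\right) \left(-5\right) = 35$)
$l{\left(C \right)} = \frac{6 + C}{4 + C}$
$z{\left(g,j \right)} = j + j^{2}$
$\left(z{\left(Y,l{\left(1 \right)} \right)} + 259\right)^{2} = \left(\frac{6 + 1}{4 + 1} \left(1 + \frac{6 + 1}{4 + 1}\right) + 259\right)^{2} = \left(\frac{1}{5} \cdot 7 \left(1 + \frac{1}{5} \cdot 7\right) + 259\right)^{2} = \left(\frac{7 \left(1 + \frac{7}{5}\right)}{5} + 259\right)^{2} = \left(\frac{7}{5} \cdot \frac{12}{5} + 259\right)^{2} = \left(\frac{84}{25} + 259\right)^{2} = \left(\frac{6559}{25}\right)^{2} = \frac{43020481}{625}$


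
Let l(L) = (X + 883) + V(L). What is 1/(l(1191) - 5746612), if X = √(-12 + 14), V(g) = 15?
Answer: -2872857/16506614684897 - √2/33013229369794 ≈ -1.7404e-7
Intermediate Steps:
X = √2 ≈ 1.4142
l(L) = 898 + √2 (l(L) = (√2 + 883) + 15 = (883 + √2) + 15 = 898 + √2)
1/(l(1191) - 5746612) = 1/((898 + √2) - 5746612) = 1/(-5745714 + √2)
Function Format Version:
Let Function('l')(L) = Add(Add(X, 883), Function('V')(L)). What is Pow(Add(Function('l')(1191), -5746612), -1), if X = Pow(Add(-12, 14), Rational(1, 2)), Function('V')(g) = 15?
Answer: Add(Rational(-2872857, 16506614684897), Mul(Rational(-1, 33013229369794), Pow(2, Rational(1, 2)))) ≈ -1.7404e-7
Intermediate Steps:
X = Pow(2, Rational(1, 2)) ≈ 1.4142
Function('l')(L) = Add(898, Pow(2, Rational(1, 2))) (Function('l')(L) = Add(Add(Pow(2, Rational(1, 2)), 883), 15) = Add(Add(883, Pow(2, Rational(1, 2))), 15) = Add(898, Pow(2, Rational(1, 2))))
Pow(Add(Function('l')(1191), -5746612), -1) = Pow(Add(Add(898, Pow(2, Rational(1, 2))), -5746612), -1) = Pow(Add(-5745714, Pow(2, Rational(1, 2))), -1)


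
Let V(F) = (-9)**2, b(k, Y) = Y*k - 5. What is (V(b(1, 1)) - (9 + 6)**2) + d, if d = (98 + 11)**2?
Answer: 11737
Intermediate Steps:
b(k, Y) = -5 + Y*k
V(F) = 81
d = 11881 (d = 109**2 = 11881)
(V(b(1, 1)) - (9 + 6)**2) + d = (81 - (9 + 6)**2) + 11881 = (81 - 1*15**2) + 11881 = (81 - 1*225) + 11881 = (81 - 225) + 11881 = -144 + 11881 = 11737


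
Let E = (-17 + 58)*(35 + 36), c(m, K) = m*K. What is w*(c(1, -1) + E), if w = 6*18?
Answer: 314280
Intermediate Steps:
c(m, K) = K*m
E = 2911 (E = 41*71 = 2911)
w = 108
w*(c(1, -1) + E) = 108*(-1*1 + 2911) = 108*(-1 + 2911) = 108*2910 = 314280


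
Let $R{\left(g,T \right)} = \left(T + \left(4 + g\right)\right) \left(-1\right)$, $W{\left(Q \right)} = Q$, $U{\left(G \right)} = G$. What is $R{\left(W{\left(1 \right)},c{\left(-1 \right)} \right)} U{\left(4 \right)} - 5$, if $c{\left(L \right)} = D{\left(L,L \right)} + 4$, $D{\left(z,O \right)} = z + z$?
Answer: $-33$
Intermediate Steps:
$D{\left(z,O \right)} = 2 z$
$c{\left(L \right)} = 4 + 2 L$ ($c{\left(L \right)} = 2 L + 4 = 4 + 2 L$)
$R{\left(g,T \right)} = -4 - T - g$ ($R{\left(g,T \right)} = \left(4 + T + g\right) \left(-1\right) = -4 - T - g$)
$R{\left(W{\left(1 \right)},c{\left(-1 \right)} \right)} U{\left(4 \right)} - 5 = \left(-4 - \left(4 + 2 \left(-1\right)\right) - 1\right) 4 - 5 = \left(-4 - \left(4 - 2\right) - 1\right) 4 - 5 = \left(-4 - 2 - 1\right) 4 - 5 = \left(-7\right) 4 - 5 = -28 - 5 = -33$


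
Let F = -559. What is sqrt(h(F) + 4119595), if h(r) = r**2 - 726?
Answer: 5*sqrt(177254) ≈ 2105.1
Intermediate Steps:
h(r) = -726 + r**2
sqrt(h(F) + 4119595) = sqrt((-726 + (-559)**2) + 4119595) = sqrt((-726 + 312481) + 4119595) = sqrt(311755 + 4119595) = sqrt(4431350) = 5*sqrt(177254)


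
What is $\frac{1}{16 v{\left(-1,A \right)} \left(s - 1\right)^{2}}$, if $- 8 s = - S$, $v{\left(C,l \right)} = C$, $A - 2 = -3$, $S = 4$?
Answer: $- \frac{1}{4} \approx -0.25$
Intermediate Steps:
$A = -1$ ($A = 2 - 3 = -1$)
$s = \frac{1}{2}$ ($s = - \frac{\left(-1\right) 4}{8} = \left(- \frac{1}{8}\right) \left(-4\right) = \frac{1}{2} \approx 0.5$)
$\frac{1}{16 v{\left(-1,A \right)} \left(s - 1\right)^{2}} = \frac{1}{16 \left(-1\right) \left(\frac{1}{2} - 1\right)^{2}} = \frac{1}{\left(-16\right) \left(- \frac{1}{2}\right)^{2}} = \frac{1}{\left(-16\right) \frac{1}{4}} = \frac{1}{-4} = - \frac{1}{4}$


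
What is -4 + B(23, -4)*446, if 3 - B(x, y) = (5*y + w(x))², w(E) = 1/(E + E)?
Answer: -186925731/1058 ≈ -1.7668e+5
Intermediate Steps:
w(E) = 1/(2*E)
B(x, y) = 3 - (1/(2*x) + 5*y)² (B(x, y) = 3 - (5*y + 1/(2*x))² = 3 - (1/(2*x) + 5*y)²)
-4 + B(23, -4)*446 = -4 + (3 - ¼*(1 + 10*23*(-4))²/23²)*446 = -4 + (3 - ¼*1/529*(1 - 920)²)*446 = -4 + (3 - ¼*1/529*(-919)²)*446 = -4 + (3 - ¼*1/529*844561)*446 = -4 + (3 - 844561/2116)*446 = -4 - 838213/2116*446 = -4 - 186921499/1058 = -186925731/1058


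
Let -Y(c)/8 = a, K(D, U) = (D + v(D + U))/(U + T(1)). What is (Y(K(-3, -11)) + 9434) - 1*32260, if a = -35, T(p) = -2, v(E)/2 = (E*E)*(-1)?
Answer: -22546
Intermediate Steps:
v(E) = -2*E**2 (v(E) = 2*((E*E)*(-1)) = 2*(E**2*(-1)) = 2*(-E**2) = -2*E**2)
K(D, U) = (D - 2*(D + U)**2)/(-2 + U) (K(D, U) = (D - 2*(D + U)**2)/(U - 2) = (D - 2*(D + U)**2)/(-2 + U))
Y(c) = 280 (Y(c) = -8*(-35) = 280)
(Y(K(-3, -11)) + 9434) - 1*32260 = (280 + 9434) - 1*32260 = 9714 - 32260 = -22546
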